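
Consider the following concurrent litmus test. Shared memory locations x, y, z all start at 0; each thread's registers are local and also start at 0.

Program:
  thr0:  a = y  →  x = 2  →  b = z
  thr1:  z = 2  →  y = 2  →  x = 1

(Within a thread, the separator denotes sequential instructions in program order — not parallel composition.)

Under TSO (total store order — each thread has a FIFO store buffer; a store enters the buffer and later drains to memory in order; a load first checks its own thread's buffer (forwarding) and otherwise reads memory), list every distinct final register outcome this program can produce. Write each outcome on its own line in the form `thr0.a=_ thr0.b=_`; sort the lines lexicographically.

thr0.a=0 thr0.b=0
thr0.a=0 thr0.b=2
thr0.a=2 thr0.b=2

outcome vector order: (thr0.a,thr0.b)
|TSO outcomes| = 3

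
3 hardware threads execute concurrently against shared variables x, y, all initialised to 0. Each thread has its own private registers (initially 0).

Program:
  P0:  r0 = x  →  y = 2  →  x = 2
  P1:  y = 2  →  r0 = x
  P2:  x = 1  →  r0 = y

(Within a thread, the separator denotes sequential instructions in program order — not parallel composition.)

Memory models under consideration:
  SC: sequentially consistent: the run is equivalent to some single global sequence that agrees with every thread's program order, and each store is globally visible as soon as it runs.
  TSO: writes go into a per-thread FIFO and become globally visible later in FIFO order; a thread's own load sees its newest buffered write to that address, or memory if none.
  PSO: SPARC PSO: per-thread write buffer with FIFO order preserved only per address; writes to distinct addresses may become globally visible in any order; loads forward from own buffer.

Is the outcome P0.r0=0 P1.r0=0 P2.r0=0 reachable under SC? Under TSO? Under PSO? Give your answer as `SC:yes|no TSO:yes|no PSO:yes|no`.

outcome vector order: (P0.r0,P1.r0,P2.r0)
[SC] allowed = {<0 0 2>; <0 1 0>; <0 1 2>; <0 2 0>; <0 2 2>; <1 0 2>; <1 1 0>; <1 1 2>; <1 2 0>; <1 2 2>}
[TSO] allowed = {<0 0 0>; <0 0 2>; <0 1 0>; <0 1 2>; <0 2 0>; <0 2 2>; <1 0 0>; <1 0 2>; <1 1 0>; <1 1 2>; <1 2 0>; <1 2 2>}
[PSO] allowed = {<0 0 0>; <0 0 2>; <0 1 0>; <0 1 2>; <0 2 0>; <0 2 2>; <1 0 0>; <1 0 2>; <1 1 0>; <1 1 2>; <1 2 0>; <1 2 2>}
target <0 0 0> ∈ {TSO,PSO}

SC:no TSO:yes PSO:yes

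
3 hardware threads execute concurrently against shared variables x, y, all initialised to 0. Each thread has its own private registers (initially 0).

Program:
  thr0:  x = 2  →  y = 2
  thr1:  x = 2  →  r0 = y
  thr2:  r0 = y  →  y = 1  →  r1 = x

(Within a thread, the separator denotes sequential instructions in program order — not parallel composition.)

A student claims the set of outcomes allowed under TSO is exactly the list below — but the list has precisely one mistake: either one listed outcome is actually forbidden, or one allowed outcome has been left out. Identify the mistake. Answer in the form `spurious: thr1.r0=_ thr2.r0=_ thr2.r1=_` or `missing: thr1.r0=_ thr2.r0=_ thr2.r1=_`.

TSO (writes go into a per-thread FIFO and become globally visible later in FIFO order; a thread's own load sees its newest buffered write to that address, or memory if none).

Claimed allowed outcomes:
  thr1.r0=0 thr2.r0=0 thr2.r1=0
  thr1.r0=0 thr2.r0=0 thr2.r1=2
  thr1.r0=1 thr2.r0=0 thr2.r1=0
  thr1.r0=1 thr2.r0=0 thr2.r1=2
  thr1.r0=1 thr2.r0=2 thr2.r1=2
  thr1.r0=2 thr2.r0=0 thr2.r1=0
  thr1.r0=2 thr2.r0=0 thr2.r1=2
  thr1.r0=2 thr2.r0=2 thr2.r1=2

outcome vector order: (thr1.r0,thr2.r0,thr2.r1)
under TSO → <0 0 0> <0 0 2> <0 2 2> <1 0 0> <1 0 2> <1 2 2> <2 0 0> <2 0 2> <2 2 2>
TSO∖claimed = {<0 2 2>}

missing: thr1.r0=0 thr2.r0=2 thr2.r1=2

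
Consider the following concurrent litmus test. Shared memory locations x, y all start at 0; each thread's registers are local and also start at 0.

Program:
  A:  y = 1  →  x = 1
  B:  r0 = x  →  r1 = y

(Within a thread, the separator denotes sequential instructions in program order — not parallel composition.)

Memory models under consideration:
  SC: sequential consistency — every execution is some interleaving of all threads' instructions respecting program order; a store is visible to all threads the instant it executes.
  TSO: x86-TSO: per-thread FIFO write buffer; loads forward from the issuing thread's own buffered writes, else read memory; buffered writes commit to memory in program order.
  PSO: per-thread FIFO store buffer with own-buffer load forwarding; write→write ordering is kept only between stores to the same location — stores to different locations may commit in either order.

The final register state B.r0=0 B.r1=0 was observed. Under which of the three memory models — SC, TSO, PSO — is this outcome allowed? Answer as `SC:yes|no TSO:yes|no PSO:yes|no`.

outcome vector order: (B.r0,B.r1)
SC (3): 0/0, 0/1, 1/1
TSO (3): 0/0, 0/1, 1/1
PSO (4): 0/0, 0/1, 1/0, 1/1
target 0/0 ∈ {SC,TSO,PSO}

SC:yes TSO:yes PSO:yes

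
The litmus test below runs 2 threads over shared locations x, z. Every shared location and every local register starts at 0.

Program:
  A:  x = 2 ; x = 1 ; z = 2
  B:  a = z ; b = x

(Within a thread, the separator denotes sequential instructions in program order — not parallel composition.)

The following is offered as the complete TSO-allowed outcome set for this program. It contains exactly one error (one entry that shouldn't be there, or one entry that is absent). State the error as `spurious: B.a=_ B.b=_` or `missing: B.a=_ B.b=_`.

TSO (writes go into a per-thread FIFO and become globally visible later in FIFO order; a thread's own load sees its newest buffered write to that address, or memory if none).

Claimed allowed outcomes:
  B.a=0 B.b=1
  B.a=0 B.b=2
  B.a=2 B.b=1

missing: B.a=0 B.b=0

outcome vector order: (B.a,B.b)
TSO (4): <0 0>, <0 1>, <0 2>, <2 1>
TSO∖claimed = {<0 0>}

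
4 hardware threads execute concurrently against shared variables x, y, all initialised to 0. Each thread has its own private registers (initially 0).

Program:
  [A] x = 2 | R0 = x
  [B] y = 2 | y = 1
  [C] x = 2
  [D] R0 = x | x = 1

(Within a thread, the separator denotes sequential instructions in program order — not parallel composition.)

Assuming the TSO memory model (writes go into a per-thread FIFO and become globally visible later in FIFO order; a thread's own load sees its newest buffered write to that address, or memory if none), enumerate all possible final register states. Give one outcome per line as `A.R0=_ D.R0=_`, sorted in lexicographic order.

A.R0=1 D.R0=0
A.R0=1 D.R0=2
A.R0=2 D.R0=0
A.R0=2 D.R0=2

outcome vector order: (A.R0,D.R0)
|TSO outcomes| = 4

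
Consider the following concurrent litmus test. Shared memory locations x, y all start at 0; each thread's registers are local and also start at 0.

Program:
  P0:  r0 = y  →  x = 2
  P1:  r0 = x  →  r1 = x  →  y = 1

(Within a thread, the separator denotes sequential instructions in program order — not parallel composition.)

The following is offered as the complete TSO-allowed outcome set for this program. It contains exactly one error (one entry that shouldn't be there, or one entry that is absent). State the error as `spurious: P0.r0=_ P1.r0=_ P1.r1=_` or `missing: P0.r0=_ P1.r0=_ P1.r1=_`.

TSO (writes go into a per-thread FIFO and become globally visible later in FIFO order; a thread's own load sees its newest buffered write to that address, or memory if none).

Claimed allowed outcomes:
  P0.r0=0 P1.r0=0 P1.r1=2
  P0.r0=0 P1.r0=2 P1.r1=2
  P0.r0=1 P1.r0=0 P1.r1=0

outcome vector order: (P0.r0,P1.r0,P1.r1)
under TSO → 0/0/0; 0/0/2; 0/2/2; 1/0/0
TSO∖claimed = {0/0/0}

missing: P0.r0=0 P1.r0=0 P1.r1=0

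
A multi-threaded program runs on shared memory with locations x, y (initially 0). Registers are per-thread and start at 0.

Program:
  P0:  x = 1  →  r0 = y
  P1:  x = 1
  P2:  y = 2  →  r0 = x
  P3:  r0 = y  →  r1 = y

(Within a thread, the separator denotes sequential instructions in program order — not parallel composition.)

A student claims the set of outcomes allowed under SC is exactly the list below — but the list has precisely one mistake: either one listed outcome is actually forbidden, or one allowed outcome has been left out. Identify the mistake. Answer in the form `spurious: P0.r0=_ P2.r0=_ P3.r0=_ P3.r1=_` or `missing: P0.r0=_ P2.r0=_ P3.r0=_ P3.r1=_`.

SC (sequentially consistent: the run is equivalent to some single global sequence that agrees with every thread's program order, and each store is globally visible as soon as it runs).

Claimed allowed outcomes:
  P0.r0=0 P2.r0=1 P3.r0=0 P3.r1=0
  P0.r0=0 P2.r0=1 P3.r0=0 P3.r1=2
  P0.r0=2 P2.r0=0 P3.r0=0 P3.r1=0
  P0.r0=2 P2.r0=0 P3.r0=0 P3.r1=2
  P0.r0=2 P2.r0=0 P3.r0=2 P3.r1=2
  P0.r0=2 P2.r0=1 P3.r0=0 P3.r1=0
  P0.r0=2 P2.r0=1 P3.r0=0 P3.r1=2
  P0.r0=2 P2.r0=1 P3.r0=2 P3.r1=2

missing: P0.r0=0 P2.r0=1 P3.r0=2 P3.r1=2

outcome vector order: (P0.r0,P2.r0,P3.r0,P3.r1)
[SC] allowed = {<0 1 0 0>, <0 1 0 2>, <0 1 2 2>, <2 0 0 0>, <2 0 0 2>, <2 0 2 2>, <2 1 0 0>, <2 1 0 2>, <2 1 2 2>}
SC∖claimed = {<0 1 2 2>}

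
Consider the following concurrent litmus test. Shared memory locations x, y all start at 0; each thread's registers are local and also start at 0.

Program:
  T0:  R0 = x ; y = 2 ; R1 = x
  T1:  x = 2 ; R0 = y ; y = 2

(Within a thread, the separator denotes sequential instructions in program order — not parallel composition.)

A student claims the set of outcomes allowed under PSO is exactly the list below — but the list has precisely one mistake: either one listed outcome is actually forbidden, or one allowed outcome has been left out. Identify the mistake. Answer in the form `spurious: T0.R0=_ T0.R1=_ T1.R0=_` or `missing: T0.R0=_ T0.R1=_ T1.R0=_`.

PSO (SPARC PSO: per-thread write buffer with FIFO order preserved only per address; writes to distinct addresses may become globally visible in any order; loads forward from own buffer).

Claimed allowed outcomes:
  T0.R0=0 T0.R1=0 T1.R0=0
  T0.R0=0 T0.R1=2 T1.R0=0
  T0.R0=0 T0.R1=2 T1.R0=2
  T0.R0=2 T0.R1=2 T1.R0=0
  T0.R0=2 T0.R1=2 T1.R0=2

outcome vector order: (T0.R0,T0.R1,T1.R0)
PSO (6): 0/0/0, 0/0/2, 0/2/0, 0/2/2, 2/2/0, 2/2/2
PSO∖claimed = {0/0/2}

missing: T0.R0=0 T0.R1=0 T1.R0=2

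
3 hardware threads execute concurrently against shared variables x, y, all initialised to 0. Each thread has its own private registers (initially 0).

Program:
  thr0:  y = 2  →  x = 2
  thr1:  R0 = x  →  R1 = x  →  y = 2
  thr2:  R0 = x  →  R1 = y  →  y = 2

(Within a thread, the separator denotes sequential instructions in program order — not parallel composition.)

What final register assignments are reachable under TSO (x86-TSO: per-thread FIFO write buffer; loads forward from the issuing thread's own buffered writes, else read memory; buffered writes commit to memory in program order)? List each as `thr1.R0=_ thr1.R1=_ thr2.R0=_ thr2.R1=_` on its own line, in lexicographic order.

outcome vector order: (thr1.R0,thr1.R1,thr2.R0,thr2.R1)
|TSO outcomes| = 9

thr1.R0=0 thr1.R1=0 thr2.R0=0 thr2.R1=0
thr1.R0=0 thr1.R1=0 thr2.R0=0 thr2.R1=2
thr1.R0=0 thr1.R1=0 thr2.R0=2 thr2.R1=2
thr1.R0=0 thr1.R1=2 thr2.R0=0 thr2.R1=0
thr1.R0=0 thr1.R1=2 thr2.R0=0 thr2.R1=2
thr1.R0=0 thr1.R1=2 thr2.R0=2 thr2.R1=2
thr1.R0=2 thr1.R1=2 thr2.R0=0 thr2.R1=0
thr1.R0=2 thr1.R1=2 thr2.R0=0 thr2.R1=2
thr1.R0=2 thr1.R1=2 thr2.R0=2 thr2.R1=2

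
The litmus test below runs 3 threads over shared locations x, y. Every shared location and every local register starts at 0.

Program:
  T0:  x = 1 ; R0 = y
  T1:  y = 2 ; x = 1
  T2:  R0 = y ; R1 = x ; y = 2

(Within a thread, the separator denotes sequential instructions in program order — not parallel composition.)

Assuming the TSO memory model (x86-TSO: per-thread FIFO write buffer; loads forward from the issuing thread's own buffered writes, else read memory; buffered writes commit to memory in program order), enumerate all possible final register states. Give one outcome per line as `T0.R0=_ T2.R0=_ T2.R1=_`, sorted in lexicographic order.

outcome vector order: (T0.R0,T2.R0,T2.R1)
|TSO outcomes| = 8

T0.R0=0 T2.R0=0 T2.R1=0
T0.R0=0 T2.R0=0 T2.R1=1
T0.R0=0 T2.R0=2 T2.R1=0
T0.R0=0 T2.R0=2 T2.R1=1
T0.R0=2 T2.R0=0 T2.R1=0
T0.R0=2 T2.R0=0 T2.R1=1
T0.R0=2 T2.R0=2 T2.R1=0
T0.R0=2 T2.R0=2 T2.R1=1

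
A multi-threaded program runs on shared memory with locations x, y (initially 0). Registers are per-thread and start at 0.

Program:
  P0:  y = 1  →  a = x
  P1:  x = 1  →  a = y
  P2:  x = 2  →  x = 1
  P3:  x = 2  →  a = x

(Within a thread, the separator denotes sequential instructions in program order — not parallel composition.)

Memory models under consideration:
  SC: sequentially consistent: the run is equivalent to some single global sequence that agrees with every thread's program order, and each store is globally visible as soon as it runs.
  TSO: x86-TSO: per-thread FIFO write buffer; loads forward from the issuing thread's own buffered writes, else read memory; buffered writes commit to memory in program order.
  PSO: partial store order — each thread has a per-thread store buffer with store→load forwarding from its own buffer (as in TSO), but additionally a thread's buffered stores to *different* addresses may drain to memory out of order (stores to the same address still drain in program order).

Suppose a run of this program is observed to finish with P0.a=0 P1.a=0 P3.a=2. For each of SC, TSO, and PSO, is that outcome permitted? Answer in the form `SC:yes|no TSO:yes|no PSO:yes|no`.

outcome vector order: (P0.a,P1.a,P3.a)
[SC] allowed = {011, 012, 101, 102, 111, 112, 201, 202, 211, 212}
[TSO] allowed = {001, 002, 011, 012, 101, 102, 111, 112, 201, 202, 211, 212}
[PSO] allowed = {001, 002, 011, 012, 101, 102, 111, 112, 201, 202, 211, 212}
target 002 ∈ {TSO,PSO}

SC:no TSO:yes PSO:yes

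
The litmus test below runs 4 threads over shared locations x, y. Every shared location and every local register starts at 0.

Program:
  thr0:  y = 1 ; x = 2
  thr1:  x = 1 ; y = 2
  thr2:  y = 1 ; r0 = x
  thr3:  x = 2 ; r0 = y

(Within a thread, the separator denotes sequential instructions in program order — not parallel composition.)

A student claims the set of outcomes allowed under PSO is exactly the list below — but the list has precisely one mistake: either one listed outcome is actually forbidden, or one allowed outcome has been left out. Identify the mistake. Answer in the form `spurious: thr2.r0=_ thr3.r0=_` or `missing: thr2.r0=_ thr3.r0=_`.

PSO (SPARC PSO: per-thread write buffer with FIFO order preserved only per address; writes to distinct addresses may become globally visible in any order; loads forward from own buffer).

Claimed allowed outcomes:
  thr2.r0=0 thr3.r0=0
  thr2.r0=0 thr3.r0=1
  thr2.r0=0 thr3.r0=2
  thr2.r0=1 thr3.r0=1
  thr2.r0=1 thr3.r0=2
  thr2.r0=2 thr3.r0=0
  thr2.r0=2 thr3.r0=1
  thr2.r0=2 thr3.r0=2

outcome vector order: (thr2.r0,thr3.r0)
PSO: 9 outcomes — {(0,0); (0,1); (0,2); (1,0); (1,1); (1,2); (2,0); (2,1); (2,2)}
PSO∖claimed = {(1,0)}

missing: thr2.r0=1 thr3.r0=0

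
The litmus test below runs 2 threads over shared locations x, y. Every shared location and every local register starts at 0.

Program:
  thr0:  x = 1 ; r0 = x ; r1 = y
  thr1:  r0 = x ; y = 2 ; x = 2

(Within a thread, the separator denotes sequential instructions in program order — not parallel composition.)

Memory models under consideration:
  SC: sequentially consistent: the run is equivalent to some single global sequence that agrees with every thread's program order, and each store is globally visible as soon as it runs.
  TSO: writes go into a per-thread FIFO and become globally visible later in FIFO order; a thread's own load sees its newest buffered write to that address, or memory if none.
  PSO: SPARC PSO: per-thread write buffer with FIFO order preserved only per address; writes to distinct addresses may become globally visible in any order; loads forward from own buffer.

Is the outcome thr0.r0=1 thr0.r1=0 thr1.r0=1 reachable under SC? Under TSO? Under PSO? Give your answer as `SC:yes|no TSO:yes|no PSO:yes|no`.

SC:yes TSO:yes PSO:yes

outcome vector order: (thr0.r0,thr0.r1,thr1.r0)
SC: 6 outcomes — {100; 101; 120; 121; 220; 221}
TSO: 6 outcomes — {100; 101; 120; 121; 220; 221}
PSO: 8 outcomes — {100; 101; 120; 121; 200; 201; 220; 221}
target 101 ∈ {SC,TSO,PSO}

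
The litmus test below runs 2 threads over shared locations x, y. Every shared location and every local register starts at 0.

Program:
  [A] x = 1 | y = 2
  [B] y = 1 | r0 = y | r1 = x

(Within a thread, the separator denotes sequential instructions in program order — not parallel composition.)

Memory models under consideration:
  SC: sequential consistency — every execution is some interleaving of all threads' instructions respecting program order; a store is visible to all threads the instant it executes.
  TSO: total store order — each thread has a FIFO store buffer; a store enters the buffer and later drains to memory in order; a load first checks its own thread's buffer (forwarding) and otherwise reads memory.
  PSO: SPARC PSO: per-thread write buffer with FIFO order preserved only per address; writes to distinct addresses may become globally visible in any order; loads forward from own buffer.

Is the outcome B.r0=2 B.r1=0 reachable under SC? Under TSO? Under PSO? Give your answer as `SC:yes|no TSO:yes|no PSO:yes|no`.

outcome vector order: (B.r0,B.r1)
[SC] allowed = {(1,0) (1,1) (2,1)}
[TSO] allowed = {(1,0) (1,1) (2,1)}
[PSO] allowed = {(1,0) (1,1) (2,0) (2,1)}
target (2,0) ∈ {PSO}

SC:no TSO:no PSO:yes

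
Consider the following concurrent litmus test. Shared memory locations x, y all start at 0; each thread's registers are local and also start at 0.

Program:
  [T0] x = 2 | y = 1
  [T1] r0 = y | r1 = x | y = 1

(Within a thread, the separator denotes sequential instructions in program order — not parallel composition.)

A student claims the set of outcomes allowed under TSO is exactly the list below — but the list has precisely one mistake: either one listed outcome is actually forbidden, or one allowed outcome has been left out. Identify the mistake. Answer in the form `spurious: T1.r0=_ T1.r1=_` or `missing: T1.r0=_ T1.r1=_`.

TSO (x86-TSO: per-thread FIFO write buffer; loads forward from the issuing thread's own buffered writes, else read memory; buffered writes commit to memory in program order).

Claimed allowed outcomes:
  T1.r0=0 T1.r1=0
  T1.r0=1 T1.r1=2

missing: T1.r0=0 T1.r1=2

outcome vector order: (T1.r0,T1.r1)
[TSO] allowed = {(0,0) (0,2) (1,2)}
TSO∖claimed = {(0,2)}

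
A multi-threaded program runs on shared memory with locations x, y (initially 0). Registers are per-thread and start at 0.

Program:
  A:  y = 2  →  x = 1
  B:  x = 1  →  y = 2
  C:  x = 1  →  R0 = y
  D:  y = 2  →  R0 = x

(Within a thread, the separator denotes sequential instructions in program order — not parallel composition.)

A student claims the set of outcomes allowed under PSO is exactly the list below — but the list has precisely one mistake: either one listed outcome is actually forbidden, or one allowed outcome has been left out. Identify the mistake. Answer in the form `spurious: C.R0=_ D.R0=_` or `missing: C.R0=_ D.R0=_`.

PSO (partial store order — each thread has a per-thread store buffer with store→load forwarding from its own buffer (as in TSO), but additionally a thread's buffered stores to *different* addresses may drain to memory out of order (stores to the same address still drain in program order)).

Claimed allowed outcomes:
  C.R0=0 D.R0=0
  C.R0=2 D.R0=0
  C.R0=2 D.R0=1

outcome vector order: (C.R0,D.R0)
under PSO → <0 0>; <0 1>; <2 0>; <2 1>
PSO∖claimed = {<0 1>}

missing: C.R0=0 D.R0=1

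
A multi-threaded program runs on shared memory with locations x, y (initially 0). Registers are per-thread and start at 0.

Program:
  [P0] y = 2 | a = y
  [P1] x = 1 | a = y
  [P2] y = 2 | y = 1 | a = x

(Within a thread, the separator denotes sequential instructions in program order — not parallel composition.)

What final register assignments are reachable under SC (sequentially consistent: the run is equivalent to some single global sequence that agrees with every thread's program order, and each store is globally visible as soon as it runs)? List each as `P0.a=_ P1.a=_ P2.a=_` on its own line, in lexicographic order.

P0.a=1 P1.a=0 P2.a=1
P0.a=1 P1.a=1 P2.a=0
P0.a=1 P1.a=1 P2.a=1
P0.a=1 P1.a=2 P2.a=1
P0.a=2 P1.a=0 P2.a=1
P0.a=2 P1.a=1 P2.a=0
P0.a=2 P1.a=1 P2.a=1
P0.a=2 P1.a=2 P2.a=0
P0.a=2 P1.a=2 P2.a=1

outcome vector order: (P0.a,P1.a,P2.a)
|SC outcomes| = 9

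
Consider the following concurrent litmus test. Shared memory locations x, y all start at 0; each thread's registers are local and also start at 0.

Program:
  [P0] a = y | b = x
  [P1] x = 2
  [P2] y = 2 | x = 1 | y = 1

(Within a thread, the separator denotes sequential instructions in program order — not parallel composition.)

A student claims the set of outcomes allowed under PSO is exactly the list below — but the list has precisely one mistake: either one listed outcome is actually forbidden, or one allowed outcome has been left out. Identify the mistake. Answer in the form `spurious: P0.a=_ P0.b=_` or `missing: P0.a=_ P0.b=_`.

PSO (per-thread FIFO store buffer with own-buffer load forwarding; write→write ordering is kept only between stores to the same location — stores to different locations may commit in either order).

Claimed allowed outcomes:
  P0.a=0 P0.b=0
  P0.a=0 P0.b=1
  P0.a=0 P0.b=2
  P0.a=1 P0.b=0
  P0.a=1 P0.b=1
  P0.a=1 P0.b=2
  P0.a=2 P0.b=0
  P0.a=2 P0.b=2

outcome vector order: (P0.a,P0.b)
PSO (9): <0 0> <0 1> <0 2> <1 0> <1 1> <1 2> <2 0> <2 1> <2 2>
PSO∖claimed = {<2 1>}

missing: P0.a=2 P0.b=1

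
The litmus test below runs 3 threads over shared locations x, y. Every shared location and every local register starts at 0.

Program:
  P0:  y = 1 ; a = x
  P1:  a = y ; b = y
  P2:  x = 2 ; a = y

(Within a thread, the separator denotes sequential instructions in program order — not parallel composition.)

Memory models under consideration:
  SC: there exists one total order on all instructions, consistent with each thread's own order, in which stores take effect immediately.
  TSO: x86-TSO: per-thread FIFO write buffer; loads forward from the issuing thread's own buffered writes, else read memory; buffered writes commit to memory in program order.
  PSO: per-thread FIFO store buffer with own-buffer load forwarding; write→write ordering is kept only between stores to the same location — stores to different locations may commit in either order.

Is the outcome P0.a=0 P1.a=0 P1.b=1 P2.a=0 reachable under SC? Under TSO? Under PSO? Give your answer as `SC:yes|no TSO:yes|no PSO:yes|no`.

SC:no TSO:yes PSO:yes

outcome vector order: (P0.a,P1.a,P1.b,P2.a)
under SC → 0001; 0011; 0111; 2000; 2001; 2010; 2011; 2110; 2111
under TSO → 0000; 0001; 0010; 0011; 0110; 0111; 2000; 2001; 2010; 2011; 2110; 2111
under PSO → 0000; 0001; 0010; 0011; 0110; 0111; 2000; 2001; 2010; 2011; 2110; 2111
target 0010 ∈ {TSO,PSO}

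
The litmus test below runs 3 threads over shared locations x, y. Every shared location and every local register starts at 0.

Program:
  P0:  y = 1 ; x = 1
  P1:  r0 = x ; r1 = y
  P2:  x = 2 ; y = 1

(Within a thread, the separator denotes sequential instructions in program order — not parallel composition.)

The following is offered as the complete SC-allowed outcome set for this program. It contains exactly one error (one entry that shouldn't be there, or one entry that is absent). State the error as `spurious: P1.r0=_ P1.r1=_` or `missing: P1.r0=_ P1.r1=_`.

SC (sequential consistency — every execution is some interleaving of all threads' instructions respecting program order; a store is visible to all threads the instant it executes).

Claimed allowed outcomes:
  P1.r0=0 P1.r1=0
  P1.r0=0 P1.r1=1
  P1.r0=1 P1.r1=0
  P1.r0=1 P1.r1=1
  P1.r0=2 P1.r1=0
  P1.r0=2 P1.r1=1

spurious: P1.r0=1 P1.r1=0

outcome vector order: (P1.r0,P1.r1)
under SC → (0,0), (0,1), (1,1), (2,0), (2,1)
claimed∖SC = {(1,0)}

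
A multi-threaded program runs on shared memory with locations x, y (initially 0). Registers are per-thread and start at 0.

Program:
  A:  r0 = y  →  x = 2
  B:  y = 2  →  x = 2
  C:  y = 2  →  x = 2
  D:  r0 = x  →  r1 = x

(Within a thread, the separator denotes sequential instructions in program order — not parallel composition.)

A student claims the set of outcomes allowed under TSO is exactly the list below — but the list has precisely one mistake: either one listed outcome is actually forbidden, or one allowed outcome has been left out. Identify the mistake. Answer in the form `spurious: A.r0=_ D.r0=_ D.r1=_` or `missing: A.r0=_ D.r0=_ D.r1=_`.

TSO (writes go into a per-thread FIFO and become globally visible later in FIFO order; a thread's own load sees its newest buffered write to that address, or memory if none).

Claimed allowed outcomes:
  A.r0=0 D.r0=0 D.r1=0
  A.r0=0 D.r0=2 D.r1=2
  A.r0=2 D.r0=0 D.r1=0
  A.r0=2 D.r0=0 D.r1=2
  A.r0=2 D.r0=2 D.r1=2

missing: A.r0=0 D.r0=0 D.r1=2

outcome vector order: (A.r0,D.r0,D.r1)
under TSO → 0/0/0; 0/0/2; 0/2/2; 2/0/0; 2/0/2; 2/2/2
TSO∖claimed = {0/0/2}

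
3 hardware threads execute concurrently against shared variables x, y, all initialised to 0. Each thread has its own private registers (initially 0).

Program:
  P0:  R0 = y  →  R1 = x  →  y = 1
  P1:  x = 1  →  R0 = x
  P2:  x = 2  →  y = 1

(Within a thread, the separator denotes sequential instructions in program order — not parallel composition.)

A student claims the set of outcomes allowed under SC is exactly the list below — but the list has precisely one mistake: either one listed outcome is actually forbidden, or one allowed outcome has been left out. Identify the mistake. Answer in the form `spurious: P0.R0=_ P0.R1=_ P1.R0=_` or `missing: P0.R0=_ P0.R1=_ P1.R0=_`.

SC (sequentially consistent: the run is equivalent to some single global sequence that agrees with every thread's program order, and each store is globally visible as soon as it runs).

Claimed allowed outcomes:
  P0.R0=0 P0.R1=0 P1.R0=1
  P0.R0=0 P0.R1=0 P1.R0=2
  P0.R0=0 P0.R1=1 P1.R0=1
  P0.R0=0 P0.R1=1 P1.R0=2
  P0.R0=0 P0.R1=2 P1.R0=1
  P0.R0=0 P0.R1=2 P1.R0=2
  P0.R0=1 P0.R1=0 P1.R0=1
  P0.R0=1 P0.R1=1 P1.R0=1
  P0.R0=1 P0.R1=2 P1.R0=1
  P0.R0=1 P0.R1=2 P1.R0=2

spurious: P0.R0=1 P0.R1=0 P1.R0=1

outcome vector order: (P0.R0,P0.R1,P1.R0)
SC: 9 outcomes — {001; 002; 011; 012; 021; 022; 111; 121; 122}
claimed∖SC = {101}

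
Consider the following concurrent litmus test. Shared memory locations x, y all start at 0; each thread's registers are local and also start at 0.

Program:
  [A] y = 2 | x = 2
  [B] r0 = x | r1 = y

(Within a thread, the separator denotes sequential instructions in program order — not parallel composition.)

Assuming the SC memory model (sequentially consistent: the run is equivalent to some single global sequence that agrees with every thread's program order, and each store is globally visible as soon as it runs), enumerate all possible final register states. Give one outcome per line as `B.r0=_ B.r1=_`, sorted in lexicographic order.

B.r0=0 B.r1=0
B.r0=0 B.r1=2
B.r0=2 B.r1=2

outcome vector order: (B.r0,B.r1)
|SC outcomes| = 3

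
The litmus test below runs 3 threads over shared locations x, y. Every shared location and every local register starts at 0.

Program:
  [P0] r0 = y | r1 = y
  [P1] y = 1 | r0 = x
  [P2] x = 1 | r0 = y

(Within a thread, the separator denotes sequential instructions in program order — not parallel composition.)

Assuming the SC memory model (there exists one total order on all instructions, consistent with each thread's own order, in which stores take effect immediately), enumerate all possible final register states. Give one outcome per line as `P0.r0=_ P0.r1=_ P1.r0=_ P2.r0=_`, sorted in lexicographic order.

outcome vector order: (P0.r0,P0.r1,P1.r0,P2.r0)
|SC outcomes| = 9

P0.r0=0 P0.r1=0 P1.r0=0 P2.r0=1
P0.r0=0 P0.r1=0 P1.r0=1 P2.r0=0
P0.r0=0 P0.r1=0 P1.r0=1 P2.r0=1
P0.r0=0 P0.r1=1 P1.r0=0 P2.r0=1
P0.r0=0 P0.r1=1 P1.r0=1 P2.r0=0
P0.r0=0 P0.r1=1 P1.r0=1 P2.r0=1
P0.r0=1 P0.r1=1 P1.r0=0 P2.r0=1
P0.r0=1 P0.r1=1 P1.r0=1 P2.r0=0
P0.r0=1 P0.r1=1 P1.r0=1 P2.r0=1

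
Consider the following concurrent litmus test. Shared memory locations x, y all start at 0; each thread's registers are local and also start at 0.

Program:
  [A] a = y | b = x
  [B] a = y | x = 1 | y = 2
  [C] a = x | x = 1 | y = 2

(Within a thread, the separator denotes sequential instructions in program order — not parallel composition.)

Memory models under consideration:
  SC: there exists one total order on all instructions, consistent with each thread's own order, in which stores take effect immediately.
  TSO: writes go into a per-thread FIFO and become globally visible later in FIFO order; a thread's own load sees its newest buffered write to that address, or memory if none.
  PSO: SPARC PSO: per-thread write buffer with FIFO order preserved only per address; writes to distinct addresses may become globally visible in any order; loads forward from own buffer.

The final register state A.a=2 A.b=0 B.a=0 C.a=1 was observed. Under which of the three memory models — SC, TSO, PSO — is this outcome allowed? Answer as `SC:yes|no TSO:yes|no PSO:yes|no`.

outcome vector order: (A.a,A.b,B.a,C.a)
SC (9): <0 0 0 0>; <0 0 0 1>; <0 0 2 0>; <0 1 0 0>; <0 1 0 1>; <0 1 2 0>; <2 1 0 0>; <2 1 0 1>; <2 1 2 0>
TSO (9): <0 0 0 0>; <0 0 0 1>; <0 0 2 0>; <0 1 0 0>; <0 1 0 1>; <0 1 2 0>; <2 1 0 0>; <2 1 0 1>; <2 1 2 0>
PSO (12): <0 0 0 0>; <0 0 0 1>; <0 0 2 0>; <0 1 0 0>; <0 1 0 1>; <0 1 2 0>; <2 0 0 0>; <2 0 0 1>; <2 0 2 0>; <2 1 0 0>; <2 1 0 1>; <2 1 2 0>
target <2 0 0 1> ∈ {PSO}

SC:no TSO:no PSO:yes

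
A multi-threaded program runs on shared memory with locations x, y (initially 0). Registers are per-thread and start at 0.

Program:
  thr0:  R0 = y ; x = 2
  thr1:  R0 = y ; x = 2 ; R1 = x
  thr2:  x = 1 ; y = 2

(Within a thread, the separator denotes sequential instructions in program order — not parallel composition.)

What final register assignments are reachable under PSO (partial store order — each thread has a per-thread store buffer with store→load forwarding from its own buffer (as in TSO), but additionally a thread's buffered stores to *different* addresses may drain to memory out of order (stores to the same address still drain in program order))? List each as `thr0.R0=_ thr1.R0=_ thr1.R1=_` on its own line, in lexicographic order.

outcome vector order: (thr0.R0,thr1.R0,thr1.R1)
|PSO outcomes| = 8

thr0.R0=0 thr1.R0=0 thr1.R1=1
thr0.R0=0 thr1.R0=0 thr1.R1=2
thr0.R0=0 thr1.R0=2 thr1.R1=1
thr0.R0=0 thr1.R0=2 thr1.R1=2
thr0.R0=2 thr1.R0=0 thr1.R1=1
thr0.R0=2 thr1.R0=0 thr1.R1=2
thr0.R0=2 thr1.R0=2 thr1.R1=1
thr0.R0=2 thr1.R0=2 thr1.R1=2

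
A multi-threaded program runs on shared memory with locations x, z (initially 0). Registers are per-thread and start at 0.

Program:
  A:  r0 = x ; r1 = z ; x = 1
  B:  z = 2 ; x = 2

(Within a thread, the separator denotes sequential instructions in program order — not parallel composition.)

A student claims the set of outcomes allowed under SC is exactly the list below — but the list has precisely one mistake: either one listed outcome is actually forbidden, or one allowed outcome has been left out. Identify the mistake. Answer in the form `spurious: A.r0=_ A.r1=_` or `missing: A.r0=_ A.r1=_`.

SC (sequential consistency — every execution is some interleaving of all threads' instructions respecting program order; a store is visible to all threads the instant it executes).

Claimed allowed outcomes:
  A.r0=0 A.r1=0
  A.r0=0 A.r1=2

outcome vector order: (A.r0,A.r1)
SC: 3 outcomes — {00, 02, 22}
SC∖claimed = {22}

missing: A.r0=2 A.r1=2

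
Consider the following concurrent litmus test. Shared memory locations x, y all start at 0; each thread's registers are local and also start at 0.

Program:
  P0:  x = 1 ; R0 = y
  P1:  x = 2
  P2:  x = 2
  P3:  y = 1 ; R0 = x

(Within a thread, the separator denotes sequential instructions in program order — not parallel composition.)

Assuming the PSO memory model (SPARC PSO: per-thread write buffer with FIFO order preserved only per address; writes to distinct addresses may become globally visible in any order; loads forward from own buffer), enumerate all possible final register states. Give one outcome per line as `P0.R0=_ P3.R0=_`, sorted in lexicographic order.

P0.R0=0 P3.R0=0
P0.R0=0 P3.R0=1
P0.R0=0 P3.R0=2
P0.R0=1 P3.R0=0
P0.R0=1 P3.R0=1
P0.R0=1 P3.R0=2

outcome vector order: (P0.R0,P3.R0)
|PSO outcomes| = 6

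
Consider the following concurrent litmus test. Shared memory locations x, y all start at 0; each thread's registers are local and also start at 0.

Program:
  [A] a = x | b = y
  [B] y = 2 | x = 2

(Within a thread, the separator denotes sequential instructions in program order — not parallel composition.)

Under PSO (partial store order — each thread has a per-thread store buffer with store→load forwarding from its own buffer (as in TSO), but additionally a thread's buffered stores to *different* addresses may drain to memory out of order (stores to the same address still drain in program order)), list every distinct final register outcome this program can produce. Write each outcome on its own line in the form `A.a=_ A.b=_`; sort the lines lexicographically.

outcome vector order: (A.a,A.b)
|PSO outcomes| = 4

A.a=0 A.b=0
A.a=0 A.b=2
A.a=2 A.b=0
A.a=2 A.b=2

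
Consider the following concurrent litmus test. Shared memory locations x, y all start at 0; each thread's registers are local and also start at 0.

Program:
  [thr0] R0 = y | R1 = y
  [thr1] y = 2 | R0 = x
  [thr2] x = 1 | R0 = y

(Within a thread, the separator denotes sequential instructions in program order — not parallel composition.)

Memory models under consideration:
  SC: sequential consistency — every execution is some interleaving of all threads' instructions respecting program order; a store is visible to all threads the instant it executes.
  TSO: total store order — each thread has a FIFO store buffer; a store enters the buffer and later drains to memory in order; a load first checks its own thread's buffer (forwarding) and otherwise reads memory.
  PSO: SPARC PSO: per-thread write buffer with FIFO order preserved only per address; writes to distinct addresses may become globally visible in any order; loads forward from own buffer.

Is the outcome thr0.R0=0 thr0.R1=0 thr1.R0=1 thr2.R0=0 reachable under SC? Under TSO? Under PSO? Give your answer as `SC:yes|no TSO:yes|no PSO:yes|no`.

SC:yes TSO:yes PSO:yes

outcome vector order: (thr0.R0,thr0.R1,thr1.R0,thr2.R0)
[SC] allowed = {(0,0,0,2), (0,0,1,0), (0,0,1,2), (0,2,0,2), (0,2,1,0), (0,2,1,2), (2,2,0,2), (2,2,1,0), (2,2,1,2)}
[TSO] allowed = {(0,0,0,0), (0,0,0,2), (0,0,1,0), (0,0,1,2), (0,2,0,0), (0,2,0,2), (0,2,1,0), (0,2,1,2), (2,2,0,0), (2,2,0,2), (2,2,1,0), (2,2,1,2)}
[PSO] allowed = {(0,0,0,0), (0,0,0,2), (0,0,1,0), (0,0,1,2), (0,2,0,0), (0,2,0,2), (0,2,1,0), (0,2,1,2), (2,2,0,0), (2,2,0,2), (2,2,1,0), (2,2,1,2)}
target (0,0,1,0) ∈ {SC,TSO,PSO}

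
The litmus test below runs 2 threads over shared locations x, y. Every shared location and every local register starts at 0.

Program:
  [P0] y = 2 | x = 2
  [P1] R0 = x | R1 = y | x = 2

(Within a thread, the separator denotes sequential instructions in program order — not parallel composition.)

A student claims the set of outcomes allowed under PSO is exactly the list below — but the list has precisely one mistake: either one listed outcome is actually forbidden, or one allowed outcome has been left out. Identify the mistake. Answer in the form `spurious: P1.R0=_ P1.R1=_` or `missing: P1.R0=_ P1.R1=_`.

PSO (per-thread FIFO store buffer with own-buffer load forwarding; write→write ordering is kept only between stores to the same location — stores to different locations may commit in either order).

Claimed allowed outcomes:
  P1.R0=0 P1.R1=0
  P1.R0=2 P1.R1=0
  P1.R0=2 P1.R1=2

outcome vector order: (P1.R0,P1.R1)
[PSO] allowed = {0/0 0/2 2/0 2/2}
PSO∖claimed = {0/2}

missing: P1.R0=0 P1.R1=2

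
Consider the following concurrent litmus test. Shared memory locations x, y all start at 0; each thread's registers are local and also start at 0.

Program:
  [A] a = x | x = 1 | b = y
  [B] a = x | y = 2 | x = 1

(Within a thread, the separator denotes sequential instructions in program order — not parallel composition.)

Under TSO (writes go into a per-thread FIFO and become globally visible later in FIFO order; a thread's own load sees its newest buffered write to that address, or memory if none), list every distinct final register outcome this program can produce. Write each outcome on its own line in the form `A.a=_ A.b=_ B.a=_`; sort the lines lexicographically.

A.a=0 A.b=0 B.a=0
A.a=0 A.b=0 B.a=1
A.a=0 A.b=2 B.a=0
A.a=0 A.b=2 B.a=1
A.a=1 A.b=2 B.a=0

outcome vector order: (A.a,A.b,B.a)
|TSO outcomes| = 5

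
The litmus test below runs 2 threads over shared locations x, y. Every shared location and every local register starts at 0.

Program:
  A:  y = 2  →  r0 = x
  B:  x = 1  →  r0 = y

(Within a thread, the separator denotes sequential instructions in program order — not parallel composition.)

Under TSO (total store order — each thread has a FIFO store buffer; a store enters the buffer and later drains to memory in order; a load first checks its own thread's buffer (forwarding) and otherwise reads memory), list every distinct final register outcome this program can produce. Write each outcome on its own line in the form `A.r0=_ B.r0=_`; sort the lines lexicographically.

A.r0=0 B.r0=0
A.r0=0 B.r0=2
A.r0=1 B.r0=0
A.r0=1 B.r0=2

outcome vector order: (A.r0,B.r0)
|TSO outcomes| = 4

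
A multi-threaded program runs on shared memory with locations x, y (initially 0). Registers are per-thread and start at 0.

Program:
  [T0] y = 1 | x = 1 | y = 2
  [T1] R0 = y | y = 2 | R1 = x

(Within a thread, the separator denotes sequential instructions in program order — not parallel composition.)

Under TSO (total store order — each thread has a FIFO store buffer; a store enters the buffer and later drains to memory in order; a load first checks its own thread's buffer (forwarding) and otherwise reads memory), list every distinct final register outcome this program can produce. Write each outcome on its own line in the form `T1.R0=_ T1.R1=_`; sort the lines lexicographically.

outcome vector order: (T1.R0,T1.R1)
|TSO outcomes| = 5

T1.R0=0 T1.R1=0
T1.R0=0 T1.R1=1
T1.R0=1 T1.R1=0
T1.R0=1 T1.R1=1
T1.R0=2 T1.R1=1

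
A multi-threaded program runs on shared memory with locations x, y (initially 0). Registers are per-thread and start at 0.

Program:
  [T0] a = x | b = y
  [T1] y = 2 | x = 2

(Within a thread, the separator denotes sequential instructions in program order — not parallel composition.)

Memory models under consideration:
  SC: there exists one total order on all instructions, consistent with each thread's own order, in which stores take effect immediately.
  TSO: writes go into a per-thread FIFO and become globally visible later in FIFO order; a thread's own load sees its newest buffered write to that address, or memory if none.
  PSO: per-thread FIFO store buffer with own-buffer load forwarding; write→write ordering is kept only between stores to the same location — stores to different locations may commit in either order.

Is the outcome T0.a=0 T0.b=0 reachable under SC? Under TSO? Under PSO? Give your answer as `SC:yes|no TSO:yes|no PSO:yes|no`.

SC:yes TSO:yes PSO:yes

outcome vector order: (T0.a,T0.b)
[SC] allowed = {0/0, 0/2, 2/2}
[TSO] allowed = {0/0, 0/2, 2/2}
[PSO] allowed = {0/0, 0/2, 2/0, 2/2}
target 0/0 ∈ {SC,TSO,PSO}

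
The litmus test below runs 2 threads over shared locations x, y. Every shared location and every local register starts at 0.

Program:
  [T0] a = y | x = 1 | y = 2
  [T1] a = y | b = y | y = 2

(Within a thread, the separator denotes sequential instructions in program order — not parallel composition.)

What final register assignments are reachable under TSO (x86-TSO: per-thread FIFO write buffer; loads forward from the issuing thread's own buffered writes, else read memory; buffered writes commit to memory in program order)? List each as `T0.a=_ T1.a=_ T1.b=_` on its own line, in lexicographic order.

outcome vector order: (T0.a,T1.a,T1.b)
|TSO outcomes| = 4

T0.a=0 T1.a=0 T1.b=0
T0.a=0 T1.a=0 T1.b=2
T0.a=0 T1.a=2 T1.b=2
T0.a=2 T1.a=0 T1.b=0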